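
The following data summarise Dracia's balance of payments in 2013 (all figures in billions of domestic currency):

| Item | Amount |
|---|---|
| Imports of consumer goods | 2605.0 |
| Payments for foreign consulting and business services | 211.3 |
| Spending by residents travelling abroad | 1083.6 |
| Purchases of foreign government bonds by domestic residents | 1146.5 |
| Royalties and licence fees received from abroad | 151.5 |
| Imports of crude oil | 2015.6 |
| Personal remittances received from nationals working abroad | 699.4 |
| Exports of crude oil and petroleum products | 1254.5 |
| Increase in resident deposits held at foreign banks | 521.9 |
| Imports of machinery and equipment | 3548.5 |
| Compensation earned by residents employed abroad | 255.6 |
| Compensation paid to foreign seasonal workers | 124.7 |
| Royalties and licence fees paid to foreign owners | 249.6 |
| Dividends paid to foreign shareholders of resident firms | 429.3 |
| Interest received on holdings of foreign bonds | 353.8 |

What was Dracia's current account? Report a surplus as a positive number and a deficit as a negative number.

Goods: -2015.6 - 2605.0 - 3548.5 + 1254.5 = -6914.6
Services: 151.5 - 1083.6 - 211.3 - 249.6 = -1393.0
Primary income: 353.8 - 124.7 + 255.6 - 429.3 = 55.4
Secondary income: 699.4
Current account = (-6914.6) + (-1393.0) + 55.4 + 699.4 = -7552.8
(Excluded from the current account — financial account: purchases of foreign government bonds by domestic residents 1146.5, increase in resident deposits held at foreign banks 521.9.)

-7552.8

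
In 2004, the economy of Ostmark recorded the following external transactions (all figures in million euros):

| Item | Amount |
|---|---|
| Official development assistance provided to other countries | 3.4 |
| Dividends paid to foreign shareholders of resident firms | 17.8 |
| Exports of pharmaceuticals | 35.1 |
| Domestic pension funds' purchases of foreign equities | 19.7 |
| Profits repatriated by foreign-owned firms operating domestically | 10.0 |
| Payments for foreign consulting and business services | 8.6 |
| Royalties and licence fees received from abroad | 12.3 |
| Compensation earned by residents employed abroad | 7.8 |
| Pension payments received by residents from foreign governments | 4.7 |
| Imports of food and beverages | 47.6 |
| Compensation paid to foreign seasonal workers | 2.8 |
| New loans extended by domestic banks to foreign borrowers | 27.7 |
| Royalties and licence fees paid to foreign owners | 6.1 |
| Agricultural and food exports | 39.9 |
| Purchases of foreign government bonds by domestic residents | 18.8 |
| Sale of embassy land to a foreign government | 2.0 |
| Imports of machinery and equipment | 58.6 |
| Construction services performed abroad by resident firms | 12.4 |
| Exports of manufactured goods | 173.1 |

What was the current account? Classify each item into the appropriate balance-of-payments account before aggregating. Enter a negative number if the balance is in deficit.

Goods: 39.9 - 58.6 + 35.1 + 173.1 - 47.6 = 141.9
Services: 12.4 + 12.3 - 8.6 - 6.1 = 10.0
Primary income: -17.8 - 10.0 + 7.8 - 2.8 = -22.8
Secondary income: -3.4 + 4.7 = 1.3
Current account = 141.9 + 10.0 + (-22.8) + 1.3 = 130.4
(Excluded from the current account — financial account: domestic pension funds' purchases of foreign equities 19.7, new loans extended by domestic banks to foreign borrowers 27.7, purchases of foreign government bonds by domestic residents 18.8; capital account: sale of embassy land to a foreign government 2.0.)

130.4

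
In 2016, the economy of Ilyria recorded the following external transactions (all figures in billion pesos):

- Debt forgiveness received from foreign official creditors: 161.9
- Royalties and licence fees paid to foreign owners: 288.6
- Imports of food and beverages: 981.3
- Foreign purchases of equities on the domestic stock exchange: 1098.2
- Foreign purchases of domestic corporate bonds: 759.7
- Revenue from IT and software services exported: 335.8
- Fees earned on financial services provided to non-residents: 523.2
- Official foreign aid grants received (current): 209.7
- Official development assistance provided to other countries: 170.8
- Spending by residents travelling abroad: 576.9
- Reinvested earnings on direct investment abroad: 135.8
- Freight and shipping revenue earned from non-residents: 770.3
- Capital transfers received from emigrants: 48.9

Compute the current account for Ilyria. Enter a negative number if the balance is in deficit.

Goods: -981.3
Services: 335.8 + 770.3 - 288.6 + 523.2 - 576.9 = 763.8
Primary income: 135.8
Secondary income: -170.8 + 209.7 = 38.9
Current account = (-981.3) + 763.8 + 135.8 + 38.9 = -42.8
(Excluded from the current account — capital account: debt forgiveness received from foreign official creditors 161.9, capital transfers received from emigrants 48.9; financial account: foreign purchases of equities on the domestic stock exchange 1098.2, foreign purchases of domestic corporate bonds 759.7.)

-42.8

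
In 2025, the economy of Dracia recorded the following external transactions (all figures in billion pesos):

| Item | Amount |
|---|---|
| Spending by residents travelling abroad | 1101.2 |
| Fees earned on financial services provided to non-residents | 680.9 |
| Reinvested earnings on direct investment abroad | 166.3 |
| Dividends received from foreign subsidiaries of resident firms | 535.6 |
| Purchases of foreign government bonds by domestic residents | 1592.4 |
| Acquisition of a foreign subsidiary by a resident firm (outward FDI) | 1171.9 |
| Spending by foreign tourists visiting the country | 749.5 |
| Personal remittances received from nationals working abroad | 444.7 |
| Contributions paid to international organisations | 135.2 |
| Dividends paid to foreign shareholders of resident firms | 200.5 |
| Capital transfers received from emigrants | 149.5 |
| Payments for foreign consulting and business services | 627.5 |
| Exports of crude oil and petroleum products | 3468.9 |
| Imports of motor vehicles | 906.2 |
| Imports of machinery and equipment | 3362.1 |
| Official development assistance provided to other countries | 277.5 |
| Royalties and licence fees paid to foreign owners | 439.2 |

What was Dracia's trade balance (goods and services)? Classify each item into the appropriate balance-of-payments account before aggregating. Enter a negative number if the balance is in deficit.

-1536.9

Goods: -906.2 - 3362.1 + 3468.9 = -799.4
Services: -1101.2 + 749.5 + 680.9 - 439.2 - 627.5 = -737.5
Trade balance = -799.4 + (-737.5) = -1536.9
(Excluded from the trade balance — primary income: reinvested earnings on direct investment abroad 166.3, dividends received from foreign subsidiaries of resident firms 535.6, dividends paid to foreign shareholders of resident firms 200.5; financial account: purchases of foreign government bonds by domestic residents 1592.4, acquisition of a foreign subsidiary by a resident firm (outward FDI) 1171.9; secondary income: personal remittances received from nationals working abroad 444.7, contributions paid to international organisations 135.2, official development assistance provided to other countries 277.5; capital account: capital transfers received from emigrants 149.5.)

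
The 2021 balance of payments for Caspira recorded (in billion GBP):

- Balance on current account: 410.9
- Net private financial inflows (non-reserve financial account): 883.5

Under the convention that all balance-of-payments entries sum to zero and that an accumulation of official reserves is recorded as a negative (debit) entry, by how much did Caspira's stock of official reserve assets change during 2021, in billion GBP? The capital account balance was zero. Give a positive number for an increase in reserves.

Official reserve transactions balance = -(410.9 + 883.5) = -1294.4
An accumulation of reserves is recorded as a debit (negative entry), so the change in the stock of reserves is the negative of that balance.
Change in official reserves = -(-1294.4) = 1294.4

1294.4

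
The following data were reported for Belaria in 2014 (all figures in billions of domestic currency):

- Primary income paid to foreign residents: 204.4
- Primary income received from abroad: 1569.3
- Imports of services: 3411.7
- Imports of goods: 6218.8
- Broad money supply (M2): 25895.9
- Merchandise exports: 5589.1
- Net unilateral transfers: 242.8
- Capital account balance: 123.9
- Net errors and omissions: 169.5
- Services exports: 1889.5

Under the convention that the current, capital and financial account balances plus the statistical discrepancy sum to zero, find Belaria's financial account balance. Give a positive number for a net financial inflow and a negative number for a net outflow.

Goods balance = 5589.1 - 6218.8 = -629.7
Services balance = 1889.5 - 3411.7 = -1522.2
Trade balance (goods + services) = -629.7 + (-1522.2) = -2151.9
Net primary income = 1569.3 - 204.4 = 1364.9
Net secondary income = 242.8
Current account = -2151.9 + 1364.9 + 242.8 = -544.2
Financial account = -(-544.2 + 123.9 + 169.5) = 250.8

250.8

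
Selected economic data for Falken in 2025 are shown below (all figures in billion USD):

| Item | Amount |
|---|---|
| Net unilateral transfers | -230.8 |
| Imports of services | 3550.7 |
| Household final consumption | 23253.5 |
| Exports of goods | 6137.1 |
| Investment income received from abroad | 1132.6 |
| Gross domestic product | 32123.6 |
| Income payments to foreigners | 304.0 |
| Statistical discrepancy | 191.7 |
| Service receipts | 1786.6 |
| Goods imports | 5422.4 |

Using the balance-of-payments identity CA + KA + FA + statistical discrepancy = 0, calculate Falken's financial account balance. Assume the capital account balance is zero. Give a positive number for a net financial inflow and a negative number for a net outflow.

Goods balance = 6137.1 - 5422.4 = 714.7
Services balance = 1786.6 - 3550.7 = -1764.1
Trade balance (goods + services) = 714.7 + (-1764.1) = -1049.4
Net primary income = 1132.6 - 304.0 = 828.6
Net secondary income = -230.8
Current account = -1049.4 + 828.6 + (-230.8) = -451.6
Financial account = -(-451.6 + 191.7) = 259.9

259.9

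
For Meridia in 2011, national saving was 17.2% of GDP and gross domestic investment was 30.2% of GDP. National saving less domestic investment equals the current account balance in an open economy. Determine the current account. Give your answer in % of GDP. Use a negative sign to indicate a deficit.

-13.0

S - I = CA (net lending to the rest of the world).
CA = S - I = 17.2 - 30.2 = -13.0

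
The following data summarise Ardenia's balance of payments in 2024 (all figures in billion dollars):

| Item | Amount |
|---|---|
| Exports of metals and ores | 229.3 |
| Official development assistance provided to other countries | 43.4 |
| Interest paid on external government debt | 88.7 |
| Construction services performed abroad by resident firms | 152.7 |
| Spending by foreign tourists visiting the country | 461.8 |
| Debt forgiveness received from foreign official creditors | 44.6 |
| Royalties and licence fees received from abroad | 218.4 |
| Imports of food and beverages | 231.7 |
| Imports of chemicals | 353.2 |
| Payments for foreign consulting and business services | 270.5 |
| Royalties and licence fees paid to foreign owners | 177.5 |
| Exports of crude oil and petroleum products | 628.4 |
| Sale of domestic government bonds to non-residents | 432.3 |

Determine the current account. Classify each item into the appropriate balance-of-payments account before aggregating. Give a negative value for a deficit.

Goods: -353.2 - 231.7 + 628.4 + 229.3 = 272.8
Services: 152.7 + 218.4 - 177.5 + 461.8 - 270.5 = 384.9
Primary income: -88.7
Secondary income: -43.4
Current account = 272.8 + 384.9 + (-88.7) + (-43.4) = 525.6
(Excluded from the current account — capital account: debt forgiveness received from foreign official creditors 44.6; financial account: sale of domestic government bonds to non-residents 432.3.)

525.6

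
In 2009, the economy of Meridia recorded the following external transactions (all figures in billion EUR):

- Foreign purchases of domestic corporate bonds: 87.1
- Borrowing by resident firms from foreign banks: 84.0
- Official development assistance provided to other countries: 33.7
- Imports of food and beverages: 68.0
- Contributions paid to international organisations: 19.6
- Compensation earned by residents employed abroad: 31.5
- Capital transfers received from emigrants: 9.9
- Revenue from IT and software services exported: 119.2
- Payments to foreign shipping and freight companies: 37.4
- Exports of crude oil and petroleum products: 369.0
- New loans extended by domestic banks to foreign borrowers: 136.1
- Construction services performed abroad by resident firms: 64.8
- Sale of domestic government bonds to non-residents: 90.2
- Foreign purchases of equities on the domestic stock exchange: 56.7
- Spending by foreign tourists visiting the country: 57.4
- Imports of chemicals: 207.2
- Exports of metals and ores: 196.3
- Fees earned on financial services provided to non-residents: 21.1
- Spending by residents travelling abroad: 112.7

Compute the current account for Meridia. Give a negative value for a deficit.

380.7

Goods: -207.2 + 196.3 - 68.0 + 369.0 = 290.1
Services: 21.1 - 37.4 + 57.4 + 64.8 + 119.2 - 112.7 = 112.4
Primary income: 31.5
Secondary income: -19.6 - 33.7 = -53.3
Current account = 290.1 + 112.4 + 31.5 + (-53.3) = 380.7
(Excluded from the current account — financial account: foreign purchases of domestic corporate bonds 87.1, borrowing by resident firms from foreign banks 84.0, new loans extended by domestic banks to foreign borrowers 136.1, sale of domestic government bonds to non-residents 90.2, foreign purchases of equities on the domestic stock exchange 56.7; capital account: capital transfers received from emigrants 9.9.)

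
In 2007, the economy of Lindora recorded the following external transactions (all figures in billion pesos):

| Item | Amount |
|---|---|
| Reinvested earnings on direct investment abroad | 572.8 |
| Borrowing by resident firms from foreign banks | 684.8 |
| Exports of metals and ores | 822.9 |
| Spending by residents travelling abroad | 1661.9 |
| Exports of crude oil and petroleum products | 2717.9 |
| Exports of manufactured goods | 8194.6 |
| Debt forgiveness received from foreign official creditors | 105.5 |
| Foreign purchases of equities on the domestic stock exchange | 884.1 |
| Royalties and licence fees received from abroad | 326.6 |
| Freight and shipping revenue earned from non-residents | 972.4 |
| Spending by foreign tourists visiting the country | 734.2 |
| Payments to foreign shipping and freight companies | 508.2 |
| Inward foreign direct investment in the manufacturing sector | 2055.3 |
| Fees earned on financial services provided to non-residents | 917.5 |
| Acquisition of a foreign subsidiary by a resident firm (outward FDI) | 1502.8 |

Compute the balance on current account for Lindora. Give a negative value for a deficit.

13088.8

Goods: 8194.6 + 2717.9 + 822.9 = 11735.4
Services: 917.5 + 326.6 - 1661.9 - 508.2 + 734.2 + 972.4 = 780.6
Primary income: 572.8
Current account = 11735.4 + 780.6 + 572.8 = 13088.8
(Excluded from the current account — financial account: borrowing by resident firms from foreign banks 684.8, foreign purchases of equities on the domestic stock exchange 884.1, inward foreign direct investment in the manufacturing sector 2055.3, acquisition of a foreign subsidiary by a resident firm (outward FDI) 1502.8; capital account: debt forgiveness received from foreign official creditors 105.5.)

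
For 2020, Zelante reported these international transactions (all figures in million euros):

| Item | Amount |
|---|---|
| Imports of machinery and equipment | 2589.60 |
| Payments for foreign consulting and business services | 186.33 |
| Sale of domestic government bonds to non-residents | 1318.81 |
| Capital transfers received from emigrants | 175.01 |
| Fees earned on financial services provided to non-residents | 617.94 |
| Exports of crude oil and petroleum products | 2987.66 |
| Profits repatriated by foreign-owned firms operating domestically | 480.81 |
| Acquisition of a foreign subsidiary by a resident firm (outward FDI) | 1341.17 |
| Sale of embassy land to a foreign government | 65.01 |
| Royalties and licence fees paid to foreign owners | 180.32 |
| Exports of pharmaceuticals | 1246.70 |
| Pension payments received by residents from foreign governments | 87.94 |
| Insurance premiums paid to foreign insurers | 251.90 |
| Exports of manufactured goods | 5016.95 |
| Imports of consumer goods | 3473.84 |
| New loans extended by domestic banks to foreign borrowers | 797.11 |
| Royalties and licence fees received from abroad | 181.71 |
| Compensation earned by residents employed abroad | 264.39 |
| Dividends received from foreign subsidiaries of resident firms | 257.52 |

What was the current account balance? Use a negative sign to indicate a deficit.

Goods: 5016.95 - 2589.60 + 1246.70 - 3473.84 + 2987.66 = 3187.87
Services: -186.33 - 180.32 + 617.94 - 251.90 + 181.71 = 181.10
Primary income: 257.52 - 480.81 + 264.39 = 41.10
Secondary income: 87.94
Current account = 3187.87 + 181.10 + 41.10 + 87.94 = 3498.01
(Excluded from the current account — financial account: sale of domestic government bonds to non-residents 1318.81, acquisition of a foreign subsidiary by a resident firm (outward FDI) 1341.17, new loans extended by domestic banks to foreign borrowers 797.11; capital account: capital transfers received from emigrants 175.01, sale of embassy land to a foreign government 65.01.)

3498.01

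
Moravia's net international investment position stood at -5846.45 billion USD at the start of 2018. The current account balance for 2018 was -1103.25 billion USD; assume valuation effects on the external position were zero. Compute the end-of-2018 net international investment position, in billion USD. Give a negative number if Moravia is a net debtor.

-6949.70

With no valuation effects, change in NIIP = current account = -1103.25
End-of-year NIIP = -5846.45 + (-1103.25) = -6949.70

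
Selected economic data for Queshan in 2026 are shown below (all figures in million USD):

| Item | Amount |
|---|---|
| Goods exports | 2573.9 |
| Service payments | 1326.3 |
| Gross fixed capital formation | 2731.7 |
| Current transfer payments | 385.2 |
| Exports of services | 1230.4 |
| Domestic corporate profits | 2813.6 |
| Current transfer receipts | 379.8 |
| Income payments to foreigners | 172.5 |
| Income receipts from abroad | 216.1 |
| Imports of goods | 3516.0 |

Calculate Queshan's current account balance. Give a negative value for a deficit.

-999.8

Goods balance = 2573.9 - 3516.0 = -942.1
Services balance = 1230.4 - 1326.3 = -95.9
Trade balance (goods + services) = -942.1 + (-95.9) = -1038.0
Net primary income = 216.1 - 172.5 = 43.6
Net secondary income = 379.8 - 385.2 = -5.4
Current account = -1038.0 + 43.6 + (-5.4) = -999.8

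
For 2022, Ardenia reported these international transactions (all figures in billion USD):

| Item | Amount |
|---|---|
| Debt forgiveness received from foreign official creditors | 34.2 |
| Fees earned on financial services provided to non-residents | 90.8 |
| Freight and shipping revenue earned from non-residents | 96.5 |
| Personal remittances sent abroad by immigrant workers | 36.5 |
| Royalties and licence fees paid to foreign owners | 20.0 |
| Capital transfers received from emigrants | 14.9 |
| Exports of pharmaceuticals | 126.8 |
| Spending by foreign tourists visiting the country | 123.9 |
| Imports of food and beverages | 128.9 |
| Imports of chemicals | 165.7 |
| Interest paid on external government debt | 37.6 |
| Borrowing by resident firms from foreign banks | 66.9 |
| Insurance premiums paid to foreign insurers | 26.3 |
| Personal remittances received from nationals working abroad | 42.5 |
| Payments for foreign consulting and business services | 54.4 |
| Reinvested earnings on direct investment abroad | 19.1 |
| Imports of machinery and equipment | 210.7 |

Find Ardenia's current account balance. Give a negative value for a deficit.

-180.5

Goods: -210.7 - 128.9 - 165.7 + 126.8 = -378.5
Services: -20.0 + 90.8 + 96.5 - 54.4 - 26.3 + 123.9 = 210.5
Primary income: -37.6 + 19.1 = -18.5
Secondary income: -36.5 + 42.5 = 6.0
Current account = (-378.5) + 210.5 + (-18.5) + 6.0 = -180.5
(Excluded from the current account — capital account: debt forgiveness received from foreign official creditors 34.2, capital transfers received from emigrants 14.9; financial account: borrowing by resident firms from foreign banks 66.9.)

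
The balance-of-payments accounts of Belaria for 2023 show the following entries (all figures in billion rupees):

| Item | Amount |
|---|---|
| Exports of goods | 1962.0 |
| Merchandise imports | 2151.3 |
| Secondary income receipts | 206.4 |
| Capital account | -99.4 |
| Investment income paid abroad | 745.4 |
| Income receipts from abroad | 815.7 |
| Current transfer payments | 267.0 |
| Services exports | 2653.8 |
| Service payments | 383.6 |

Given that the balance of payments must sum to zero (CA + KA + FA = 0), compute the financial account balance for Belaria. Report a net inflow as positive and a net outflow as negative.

Goods balance = 1962.0 - 2151.3 = -189.3
Services balance = 2653.8 - 383.6 = 2270.2
Trade balance (goods + services) = -189.3 + 2270.2 = 2080.9
Net primary income = 815.7 - 745.4 = 70.3
Net secondary income = 206.4 - 267.0 = -60.6
Current account = 2080.9 + 70.3 + (-60.6) = 2090.6
Financial account = -(2090.6 + (-99.4)) = -1991.2

-1991.2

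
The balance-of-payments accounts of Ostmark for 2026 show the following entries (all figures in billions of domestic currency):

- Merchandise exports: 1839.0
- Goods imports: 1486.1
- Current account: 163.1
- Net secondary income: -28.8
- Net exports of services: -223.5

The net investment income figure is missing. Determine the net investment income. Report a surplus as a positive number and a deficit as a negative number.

62.5

Current account = goods balance + services balance + net primary income + net secondary income
Sum of the known components = 100.6
Net investment income = CA - (known components) = 163.1 - 100.6 = 62.5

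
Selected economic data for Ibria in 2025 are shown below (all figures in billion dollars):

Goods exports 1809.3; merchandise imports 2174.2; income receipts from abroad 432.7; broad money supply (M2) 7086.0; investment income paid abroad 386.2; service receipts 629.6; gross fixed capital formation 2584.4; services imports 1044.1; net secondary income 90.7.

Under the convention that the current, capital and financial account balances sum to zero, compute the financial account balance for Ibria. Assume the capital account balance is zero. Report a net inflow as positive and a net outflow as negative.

Goods balance = 1809.3 - 2174.2 = -364.9
Services balance = 629.6 - 1044.1 = -414.5
Trade balance (goods + services) = -364.9 + (-414.5) = -779.4
Net primary income = 432.7 - 386.2 = 46.5
Net secondary income = 90.7
Current account = -779.4 + 46.5 + 90.7 = -642.2
Financial account = -(-642.2) = 642.2

642.2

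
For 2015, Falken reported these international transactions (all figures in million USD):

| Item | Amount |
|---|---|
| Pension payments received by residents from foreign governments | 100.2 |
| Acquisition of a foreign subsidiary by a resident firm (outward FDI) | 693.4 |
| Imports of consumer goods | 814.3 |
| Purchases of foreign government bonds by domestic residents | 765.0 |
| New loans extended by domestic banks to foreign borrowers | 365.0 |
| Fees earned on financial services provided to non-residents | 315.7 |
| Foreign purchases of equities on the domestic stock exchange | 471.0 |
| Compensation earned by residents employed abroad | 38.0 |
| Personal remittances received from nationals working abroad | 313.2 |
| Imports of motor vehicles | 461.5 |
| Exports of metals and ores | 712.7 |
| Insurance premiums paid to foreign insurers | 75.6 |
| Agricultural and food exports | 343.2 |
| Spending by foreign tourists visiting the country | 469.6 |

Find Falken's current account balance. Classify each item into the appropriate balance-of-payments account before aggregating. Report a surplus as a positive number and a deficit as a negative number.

Goods: -461.5 + 712.7 - 814.3 + 343.2 = -219.9
Services: 315.7 - 75.6 + 469.6 = 709.7
Primary income: 38.0
Secondary income: 313.2 + 100.2 = 413.4
Current account = (-219.9) + 709.7 + 38.0 + 413.4 = 941.2
(Excluded from the current account — financial account: acquisition of a foreign subsidiary by a resident firm (outward FDI) 693.4, purchases of foreign government bonds by domestic residents 765.0, new loans extended by domestic banks to foreign borrowers 365.0, foreign purchases of equities on the domestic stock exchange 471.0.)

941.2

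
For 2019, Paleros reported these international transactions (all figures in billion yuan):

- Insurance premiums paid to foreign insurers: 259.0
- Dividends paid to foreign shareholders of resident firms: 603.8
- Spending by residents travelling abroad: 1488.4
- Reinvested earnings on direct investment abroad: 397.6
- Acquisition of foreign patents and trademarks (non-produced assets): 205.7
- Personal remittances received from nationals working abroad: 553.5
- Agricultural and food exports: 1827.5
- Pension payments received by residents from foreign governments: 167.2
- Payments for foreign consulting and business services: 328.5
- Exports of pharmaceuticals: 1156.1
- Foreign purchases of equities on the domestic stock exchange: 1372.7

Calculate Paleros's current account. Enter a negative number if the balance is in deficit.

1422.2

Goods: 1156.1 + 1827.5 = 2983.6
Services: -1488.4 - 328.5 - 259.0 = -2075.9
Primary income: 397.6 - 603.8 = -206.2
Secondary income: 553.5 + 167.2 = 720.7
Current account = 2983.6 + (-2075.9) + (-206.2) + 720.7 = 1422.2
(Excluded from the current account — capital account: acquisition of foreign patents and trademarks (non-produced assets) 205.7; financial account: foreign purchases of equities on the domestic stock exchange 1372.7.)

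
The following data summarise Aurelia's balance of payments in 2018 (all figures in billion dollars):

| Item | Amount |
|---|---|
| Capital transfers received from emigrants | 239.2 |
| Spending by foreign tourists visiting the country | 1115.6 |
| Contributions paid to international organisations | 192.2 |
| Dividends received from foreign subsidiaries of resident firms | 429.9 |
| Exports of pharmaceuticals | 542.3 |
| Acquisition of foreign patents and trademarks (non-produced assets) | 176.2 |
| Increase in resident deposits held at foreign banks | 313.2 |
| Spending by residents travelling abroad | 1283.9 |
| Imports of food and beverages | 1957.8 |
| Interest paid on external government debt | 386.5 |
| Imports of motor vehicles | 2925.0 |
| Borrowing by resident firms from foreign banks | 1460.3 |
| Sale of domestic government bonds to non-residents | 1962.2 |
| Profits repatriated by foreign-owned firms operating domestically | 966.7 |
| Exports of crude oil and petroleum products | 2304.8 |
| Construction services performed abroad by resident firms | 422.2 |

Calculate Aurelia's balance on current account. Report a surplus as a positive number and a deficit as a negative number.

Goods: 2304.8 + 542.3 - 1957.8 - 2925.0 = -2035.7
Services: 1115.6 - 1283.9 + 422.2 = 253.9
Primary income: -386.5 + 429.9 - 966.7 = -923.3
Secondary income: -192.2
Current account = (-2035.7) + 253.9 + (-923.3) + (-192.2) = -2897.3
(Excluded from the current account — capital account: capital transfers received from emigrants 239.2, acquisition of foreign patents and trademarks (non-produced assets) 176.2; financial account: increase in resident deposits held at foreign banks 313.2, borrowing by resident firms from foreign banks 1460.3, sale of domestic government bonds to non-residents 1962.2.)

-2897.3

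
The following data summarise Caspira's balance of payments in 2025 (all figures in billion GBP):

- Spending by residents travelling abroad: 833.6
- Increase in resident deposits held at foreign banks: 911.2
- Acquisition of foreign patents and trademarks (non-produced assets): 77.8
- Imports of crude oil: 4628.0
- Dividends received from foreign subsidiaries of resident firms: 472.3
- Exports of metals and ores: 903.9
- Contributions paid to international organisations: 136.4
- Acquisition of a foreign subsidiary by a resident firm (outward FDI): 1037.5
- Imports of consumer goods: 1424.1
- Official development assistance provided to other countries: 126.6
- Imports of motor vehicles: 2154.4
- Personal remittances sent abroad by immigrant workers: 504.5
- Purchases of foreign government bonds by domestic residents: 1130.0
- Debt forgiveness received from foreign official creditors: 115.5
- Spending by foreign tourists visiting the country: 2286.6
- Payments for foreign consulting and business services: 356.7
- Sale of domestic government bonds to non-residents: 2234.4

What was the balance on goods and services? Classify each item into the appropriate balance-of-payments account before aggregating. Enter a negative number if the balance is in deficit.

-6206.3

Goods: -1424.1 - 4628.0 - 2154.4 + 903.9 = -7302.6
Services: -356.7 + 2286.6 - 833.6 = 1096.3
Trade balance = -7302.6 + 1096.3 = -6206.3
(Excluded from the trade balance — financial account: increase in resident deposits held at foreign banks 911.2, acquisition of a foreign subsidiary by a resident firm (outward FDI) 1037.5, purchases of foreign government bonds by domestic residents 1130.0, sale of domestic government bonds to non-residents 2234.4; capital account: acquisition of foreign patents and trademarks (non-produced assets) 77.8, debt forgiveness received from foreign official creditors 115.5; primary income: dividends received from foreign subsidiaries of resident firms 472.3; secondary income: contributions paid to international organisations 136.4, official development assistance provided to other countries 126.6, personal remittances sent abroad by immigrant workers 504.5.)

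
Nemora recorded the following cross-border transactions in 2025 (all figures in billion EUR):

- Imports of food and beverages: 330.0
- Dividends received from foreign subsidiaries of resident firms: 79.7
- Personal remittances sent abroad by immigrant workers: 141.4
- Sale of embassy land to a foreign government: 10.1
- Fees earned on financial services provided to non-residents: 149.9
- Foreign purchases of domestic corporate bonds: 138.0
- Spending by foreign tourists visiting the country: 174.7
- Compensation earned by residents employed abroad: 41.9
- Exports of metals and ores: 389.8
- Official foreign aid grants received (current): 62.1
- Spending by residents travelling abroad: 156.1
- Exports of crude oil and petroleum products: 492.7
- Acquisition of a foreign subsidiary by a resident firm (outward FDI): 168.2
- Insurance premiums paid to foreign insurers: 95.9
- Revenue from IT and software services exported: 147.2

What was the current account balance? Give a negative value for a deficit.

Goods: 389.8 - 330.0 + 492.7 = 552.5
Services: 147.2 + 149.9 - 95.9 + 174.7 - 156.1 = 219.8
Primary income: 41.9 + 79.7 = 121.6
Secondary income: -141.4 + 62.1 = -79.3
Current account = 552.5 + 219.8 + 121.6 + (-79.3) = 814.6
(Excluded from the current account — capital account: sale of embassy land to a foreign government 10.1; financial account: foreign purchases of domestic corporate bonds 138.0, acquisition of a foreign subsidiary by a resident firm (outward FDI) 168.2.)

814.6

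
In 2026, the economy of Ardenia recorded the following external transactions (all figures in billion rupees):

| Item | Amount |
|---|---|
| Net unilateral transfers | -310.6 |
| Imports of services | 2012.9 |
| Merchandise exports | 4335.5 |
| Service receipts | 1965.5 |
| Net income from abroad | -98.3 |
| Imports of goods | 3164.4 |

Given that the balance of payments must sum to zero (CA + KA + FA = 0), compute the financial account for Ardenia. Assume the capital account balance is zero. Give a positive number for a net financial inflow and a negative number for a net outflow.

-714.8

Goods balance = 4335.5 - 3164.4 = 1171.1
Services balance = 1965.5 - 2012.9 = -47.4
Trade balance (goods + services) = 1171.1 + (-47.4) = 1123.7
Net primary income = -98.3
Net secondary income = -310.6
Current account = 1123.7 + (-98.3) + (-310.6) = 714.8
Financial account = -(714.8) = -714.8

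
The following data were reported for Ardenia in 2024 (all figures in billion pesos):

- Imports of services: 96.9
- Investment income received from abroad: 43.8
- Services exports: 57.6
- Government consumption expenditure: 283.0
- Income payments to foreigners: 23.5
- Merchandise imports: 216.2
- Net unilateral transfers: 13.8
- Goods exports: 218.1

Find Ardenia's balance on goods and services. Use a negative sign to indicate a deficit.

-37.4

Goods balance = 218.1 - 216.2 = 1.9
Services balance = 57.6 - 96.9 = -39.3
Trade balance (goods + services) = 1.9 + (-39.3) = -37.4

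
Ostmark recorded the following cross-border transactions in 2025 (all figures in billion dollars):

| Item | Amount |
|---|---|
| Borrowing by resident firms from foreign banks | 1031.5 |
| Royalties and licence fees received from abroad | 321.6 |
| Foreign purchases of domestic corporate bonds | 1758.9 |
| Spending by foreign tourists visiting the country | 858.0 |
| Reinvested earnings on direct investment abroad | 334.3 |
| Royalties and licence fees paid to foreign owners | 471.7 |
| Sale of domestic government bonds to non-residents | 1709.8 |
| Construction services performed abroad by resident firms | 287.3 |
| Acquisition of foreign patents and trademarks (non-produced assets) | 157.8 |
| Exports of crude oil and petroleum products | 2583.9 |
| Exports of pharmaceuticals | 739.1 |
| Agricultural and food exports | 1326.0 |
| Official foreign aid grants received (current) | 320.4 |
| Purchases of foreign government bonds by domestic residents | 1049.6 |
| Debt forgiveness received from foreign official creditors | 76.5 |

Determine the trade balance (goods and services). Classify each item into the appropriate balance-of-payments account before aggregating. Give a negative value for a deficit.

Goods: 2583.9 + 739.1 + 1326.0 = 4649.0
Services: 287.3 + 321.6 - 471.7 + 858.0 = 995.2
Trade balance = 4649.0 + 995.2 = 5644.2
(Excluded from the trade balance — financial account: borrowing by resident firms from foreign banks 1031.5, foreign purchases of domestic corporate bonds 1758.9, sale of domestic government bonds to non-residents 1709.8, purchases of foreign government bonds by domestic residents 1049.6; primary income: reinvested earnings on direct investment abroad 334.3; capital account: acquisition of foreign patents and trademarks (non-produced assets) 157.8, debt forgiveness received from foreign official creditors 76.5; secondary income: official foreign aid grants received (current) 320.4.)

5644.2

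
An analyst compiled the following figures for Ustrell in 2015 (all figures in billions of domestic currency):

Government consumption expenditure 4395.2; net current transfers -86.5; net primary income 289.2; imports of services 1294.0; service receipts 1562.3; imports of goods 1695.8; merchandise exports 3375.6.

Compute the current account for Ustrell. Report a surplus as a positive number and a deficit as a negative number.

2150.8

Goods balance = 3375.6 - 1695.8 = 1679.8
Services balance = 1562.3 - 1294.0 = 268.3
Trade balance (goods + services) = 1679.8 + 268.3 = 1948.1
Net primary income = 289.2
Net secondary income = -86.5
Current account = 1948.1 + 289.2 + (-86.5) = 2150.8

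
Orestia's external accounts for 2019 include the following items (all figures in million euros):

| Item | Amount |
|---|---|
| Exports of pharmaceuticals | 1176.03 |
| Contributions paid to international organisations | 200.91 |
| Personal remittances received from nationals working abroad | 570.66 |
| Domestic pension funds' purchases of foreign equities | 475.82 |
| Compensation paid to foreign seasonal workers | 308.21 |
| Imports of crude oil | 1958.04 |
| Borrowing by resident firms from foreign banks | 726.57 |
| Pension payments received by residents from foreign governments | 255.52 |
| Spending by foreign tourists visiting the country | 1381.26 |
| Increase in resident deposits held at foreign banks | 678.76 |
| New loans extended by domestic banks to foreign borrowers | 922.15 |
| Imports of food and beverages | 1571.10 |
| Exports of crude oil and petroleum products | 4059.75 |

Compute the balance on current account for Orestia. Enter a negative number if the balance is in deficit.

3404.96

Goods: -1958.04 + 4059.75 + 1176.03 - 1571.10 = 1706.64
Services: 1381.26
Primary income: -308.21
Secondary income: 570.66 - 200.91 + 255.52 = 625.27
Current account = 1706.64 + 1381.26 + (-308.21) + 625.27 = 3404.96
(Excluded from the current account — financial account: domestic pension funds' purchases of foreign equities 475.82, borrowing by resident firms from foreign banks 726.57, increase in resident deposits held at foreign banks 678.76, new loans extended by domestic banks to foreign borrowers 922.15.)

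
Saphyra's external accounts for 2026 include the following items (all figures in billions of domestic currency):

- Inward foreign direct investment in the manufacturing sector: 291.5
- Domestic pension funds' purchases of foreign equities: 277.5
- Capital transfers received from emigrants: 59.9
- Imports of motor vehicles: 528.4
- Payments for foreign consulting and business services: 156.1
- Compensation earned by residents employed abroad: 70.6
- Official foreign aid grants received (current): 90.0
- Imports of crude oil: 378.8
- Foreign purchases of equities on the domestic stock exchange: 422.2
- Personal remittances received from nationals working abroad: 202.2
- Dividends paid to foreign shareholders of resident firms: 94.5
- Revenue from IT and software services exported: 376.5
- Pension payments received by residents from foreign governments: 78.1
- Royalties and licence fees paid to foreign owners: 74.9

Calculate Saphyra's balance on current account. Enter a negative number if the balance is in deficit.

-415.3

Goods: -378.8 - 528.4 = -907.2
Services: 376.5 - 74.9 - 156.1 = 145.5
Primary income: -94.5 + 70.6 = -23.9
Secondary income: 90.0 + 78.1 + 202.2 = 370.3
Current account = (-907.2) + 145.5 + (-23.9) + 370.3 = -415.3
(Excluded from the current account — financial account: inward foreign direct investment in the manufacturing sector 291.5, domestic pension funds' purchases of foreign equities 277.5, foreign purchases of equities on the domestic stock exchange 422.2; capital account: capital transfers received from emigrants 59.9.)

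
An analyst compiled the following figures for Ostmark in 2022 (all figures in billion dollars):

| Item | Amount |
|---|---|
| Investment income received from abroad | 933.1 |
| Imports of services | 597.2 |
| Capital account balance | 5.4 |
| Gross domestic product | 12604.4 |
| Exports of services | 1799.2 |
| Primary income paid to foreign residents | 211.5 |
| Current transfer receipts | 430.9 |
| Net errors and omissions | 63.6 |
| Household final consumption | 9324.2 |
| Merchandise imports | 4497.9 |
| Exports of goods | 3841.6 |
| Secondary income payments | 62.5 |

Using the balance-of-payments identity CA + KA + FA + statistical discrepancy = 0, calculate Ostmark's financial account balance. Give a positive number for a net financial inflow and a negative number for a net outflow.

-1704.7

Goods balance = 3841.6 - 4497.9 = -656.3
Services balance = 1799.2 - 597.2 = 1202.0
Trade balance (goods + services) = -656.3 + 1202.0 = 545.7
Net primary income = 933.1 - 211.5 = 721.6
Net secondary income = 430.9 - 62.5 = 368.4
Current account = 545.7 + 721.6 + 368.4 = 1635.7
Financial account = -(1635.7 + 5.4 + 63.6) = -1704.7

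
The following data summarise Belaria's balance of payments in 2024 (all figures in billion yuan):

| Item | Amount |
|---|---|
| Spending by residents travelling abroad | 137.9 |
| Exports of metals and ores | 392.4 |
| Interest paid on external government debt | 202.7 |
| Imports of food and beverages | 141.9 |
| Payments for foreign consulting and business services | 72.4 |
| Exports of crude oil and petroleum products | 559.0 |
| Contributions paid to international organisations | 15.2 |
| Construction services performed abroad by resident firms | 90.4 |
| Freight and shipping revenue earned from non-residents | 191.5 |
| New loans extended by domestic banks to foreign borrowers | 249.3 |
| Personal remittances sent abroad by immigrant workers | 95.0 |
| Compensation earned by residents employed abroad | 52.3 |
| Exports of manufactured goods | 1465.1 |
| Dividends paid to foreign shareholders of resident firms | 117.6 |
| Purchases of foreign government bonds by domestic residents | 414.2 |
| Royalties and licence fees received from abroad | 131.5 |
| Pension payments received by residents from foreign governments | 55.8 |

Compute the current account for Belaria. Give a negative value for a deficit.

Goods: 559.0 - 141.9 + 392.4 + 1465.1 = 2274.6
Services: 90.4 - 72.4 + 191.5 - 137.9 + 131.5 = 203.1
Primary income: -202.7 + 52.3 - 117.6 = -268.0
Secondary income: -95.0 - 15.2 + 55.8 = -54.4
Current account = 2274.6 + 203.1 + (-268.0) + (-54.4) = 2155.3
(Excluded from the current account — financial account: new loans extended by domestic banks to foreign borrowers 249.3, purchases of foreign government bonds by domestic residents 414.2.)

2155.3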